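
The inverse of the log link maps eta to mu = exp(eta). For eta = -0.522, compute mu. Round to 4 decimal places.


mu = exp(eta) = exp(-0.522).
= 0.5933.

0.5933


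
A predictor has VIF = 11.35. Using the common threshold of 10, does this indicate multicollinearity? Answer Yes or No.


Check: VIF = 11.35 vs threshold = 10.
Since 11.35 >= 10, the answer is Yes.

Yes


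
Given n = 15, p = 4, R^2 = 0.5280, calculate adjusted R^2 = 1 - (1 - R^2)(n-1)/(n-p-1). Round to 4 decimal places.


Plug in: Adj R^2 = 1 - (1 - 0.5280) * 14/10.
= 1 - 0.4720 * 14/10
= 1 - 6.6080 / 10
= 1 - 0.6608 = 0.3392.

0.3392


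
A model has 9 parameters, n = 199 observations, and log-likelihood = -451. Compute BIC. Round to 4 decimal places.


k * ln(n) = 9 * ln(199) = 9 * 5.293305 = 47.639745.
-2 * loglik = -2 * (-451) = 902.
BIC = 47.639745 + 902 = 949.639745, which rounds to 949.6397.

949.6397


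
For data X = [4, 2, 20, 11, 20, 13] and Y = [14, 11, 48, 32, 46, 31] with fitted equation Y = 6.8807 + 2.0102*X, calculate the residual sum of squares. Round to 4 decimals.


Compute predicted values, then residuals = yi - yhat_i.
Residuals: [-0.9215, 0.0989, 0.9153, 3.0071, -1.0847, -2.0133].
SSres = sum(residual^2) = 15.9693.

15.9693


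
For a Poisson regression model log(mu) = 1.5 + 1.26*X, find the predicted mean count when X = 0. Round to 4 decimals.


Compute eta = 1.5 + 1.26 * 0 = 1.5000.
Apply inverse link: mu = e^1.5000 = 4.4817.

4.4817


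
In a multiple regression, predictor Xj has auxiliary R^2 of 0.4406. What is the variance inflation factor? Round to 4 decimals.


VIF = 1 / (1 - 0.4406).
= 1 / 0.5594 = 1.7876.

1.7876


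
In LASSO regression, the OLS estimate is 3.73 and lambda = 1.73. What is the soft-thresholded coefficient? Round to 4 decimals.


|beta_OLS| = 3.73.
lambda = 1.73.
Since |beta| > lambda, coefficient = sign(beta)*(|beta| - lambda) = 2.0000.
Result = 2.0000.

2.0000


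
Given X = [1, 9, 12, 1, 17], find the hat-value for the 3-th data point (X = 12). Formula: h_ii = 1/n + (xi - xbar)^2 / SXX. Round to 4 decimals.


Mean of X: xbar = 8.0000.
SXX = 196.0000.
For X = 12: h = 1/5 + (12 - 8.0000)^2/196.0000 = 0.2816.

0.2816


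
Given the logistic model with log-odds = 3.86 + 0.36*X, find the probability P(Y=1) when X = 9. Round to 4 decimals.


Compute z = 3.86 + (0.36)(9) = 7.1000.
exp(-z) = 0.0008.
P = 1/(1 + 0.0008) = 0.9992.

0.9992


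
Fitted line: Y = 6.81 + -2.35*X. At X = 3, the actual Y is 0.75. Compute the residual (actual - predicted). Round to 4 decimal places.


Fitted value at X = 3 is yhat = 6.81 + -2.35*3 = -0.2400.
Residual = 0.75 - -0.2400 = 0.9900.

0.9900


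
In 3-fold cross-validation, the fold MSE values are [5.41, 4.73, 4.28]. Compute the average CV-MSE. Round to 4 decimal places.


Add all fold MSEs: 14.4200.
Divide by k = 3: 14.4200/3 = 4.8067.

4.8067


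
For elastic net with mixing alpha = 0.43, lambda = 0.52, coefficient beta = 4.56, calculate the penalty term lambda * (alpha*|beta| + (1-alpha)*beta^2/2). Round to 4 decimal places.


Compute:
L1 = 0.43 * 4.56 = 1.9608.
L2 = 0.57 * 4.56^2 / 2 = 5.9262.
Penalty = 0.52 * (1.9608 + 5.9262) = 4.1012.

4.1012


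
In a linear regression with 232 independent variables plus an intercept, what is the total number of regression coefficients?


Each predictor gets one coefficient, plus one intercept.
Total parameters = 232 + 1 = 233.

233


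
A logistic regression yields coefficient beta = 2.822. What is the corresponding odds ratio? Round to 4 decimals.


Odds ratio = exp(beta) = exp(2.822).
= 16.8104.

16.8104


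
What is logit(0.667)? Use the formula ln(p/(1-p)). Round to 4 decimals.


The odds are p/(1-p) = 0.667 / 0.333 = 2.0030.
logit(p) = ln(2.0030) = 0.6946.

0.6946


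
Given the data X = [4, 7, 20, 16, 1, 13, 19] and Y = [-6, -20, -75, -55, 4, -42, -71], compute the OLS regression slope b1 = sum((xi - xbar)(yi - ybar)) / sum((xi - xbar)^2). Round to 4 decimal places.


The sample means are xbar = 11.4286 and ybar = -37.8571.
Compute S_xx = 337.7143 and S_xy = -1406.4286.
Slope b1 = S_xy / S_xx = -1406.4286 / 337.7143 = -4.1646.

-4.1646


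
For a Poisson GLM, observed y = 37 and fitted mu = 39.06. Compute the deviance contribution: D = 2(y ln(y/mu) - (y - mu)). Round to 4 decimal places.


First: ln(37/39.06) = -0.054181.
Then: 37 * -0.054181 = -2.004697.
y - mu = 37 - 39.06 = -2.06.
D = 2(-2.004697 - -2.06) = 0.110606, which rounds to 0.1106.

0.1106


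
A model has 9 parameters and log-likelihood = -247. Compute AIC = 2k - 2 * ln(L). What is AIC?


Compute:
2k = 2*9 = 18.
-2*loglik = -2*(-247) = 494.
AIC = 18 + 494 = 512.

512


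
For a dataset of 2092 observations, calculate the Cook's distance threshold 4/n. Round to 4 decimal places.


Using the rule of thumb:
Threshold = 4 / 2092 = 0.0019.

0.0019


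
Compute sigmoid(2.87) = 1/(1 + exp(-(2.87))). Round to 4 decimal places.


Compute exp(-2.8700) = 0.0567.
Sigmoid = 1 / (1 + 0.0567) = 1 / 1.0567 = 0.9463.

0.9463


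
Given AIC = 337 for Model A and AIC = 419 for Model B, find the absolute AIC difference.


Absolute difference = |337 - 419| = 82.
The model with lower AIC (A) is preferred.

82


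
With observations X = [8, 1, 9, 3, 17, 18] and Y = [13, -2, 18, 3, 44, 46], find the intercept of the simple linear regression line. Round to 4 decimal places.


Compute b1 = 2.8954 from the OLS formula.
With xbar = 9.3333 and ybar = 20.3333, the intercept is:
b0 = 20.3333 - 2.8954 * 9.3333 = -6.6902.

-6.6902


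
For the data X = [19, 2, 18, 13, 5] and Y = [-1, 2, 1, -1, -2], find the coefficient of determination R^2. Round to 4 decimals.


The fitted line is Y = 0.2204 + -0.0369*X.
SSres = 10.4828, SStot = 10.8000.
R^2 = 1 - SSres/SStot = 0.0294.

0.0294


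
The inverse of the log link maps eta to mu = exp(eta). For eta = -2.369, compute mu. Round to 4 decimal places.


Apply the inverse link:
mu = e^-2.369 = 0.0936.

0.0936


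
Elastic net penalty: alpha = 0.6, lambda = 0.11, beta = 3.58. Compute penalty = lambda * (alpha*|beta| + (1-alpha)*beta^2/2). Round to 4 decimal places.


L1 component = 0.6 * |3.58| = 2.1480.
L2 component = 0.4 * 3.58^2 / 2 = 2.5633.
Penalty = 0.11 * (2.1480 + 2.5633) = 0.11 * 4.7113 = 0.5182.

0.5182


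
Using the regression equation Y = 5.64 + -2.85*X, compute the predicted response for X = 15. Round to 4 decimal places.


Predicted value:
Y = 5.64 + (-2.85)(15) = 5.64 + -42.7500 = -37.1100.

-37.1100


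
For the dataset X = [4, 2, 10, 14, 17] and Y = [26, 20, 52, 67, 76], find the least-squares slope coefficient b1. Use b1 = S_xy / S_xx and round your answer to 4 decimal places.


Calculate xbar = 9.4000, ybar = 48.2000.
S_xx = 163.2000, S_xy = 628.6000.
Using b1 = S_xy / S_xx = 628.6000 / 163.2000, we get b1 = 3.8517.

3.8517


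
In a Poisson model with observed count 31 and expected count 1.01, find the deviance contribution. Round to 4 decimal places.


Compute y*ln(y/mu) = 31*ln(31/1.01) = 31*3.424037 = 106.145147.
y - mu = 29.99.
D = 2*(106.145147 - (29.99)) = 152.310294, which rounds to 152.3103.

152.3103


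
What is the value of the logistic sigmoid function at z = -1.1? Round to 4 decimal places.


Compute exp(1.1000) = 3.0042.
Sigmoid = 1 / (1 + 3.0042) = 1 / 4.0042 = 0.2497.

0.2497


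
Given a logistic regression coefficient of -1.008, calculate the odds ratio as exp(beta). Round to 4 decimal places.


The odds ratio is computed as:
OR = e^(-1.008) = 0.3649.

0.3649


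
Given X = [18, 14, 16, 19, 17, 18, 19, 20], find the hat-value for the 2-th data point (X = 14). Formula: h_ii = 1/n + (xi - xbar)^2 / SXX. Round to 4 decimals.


Mean of X: xbar = 17.6250.
SXX = 25.8750.
For X = 14: h = 1/8 + (14 - 17.6250)^2/25.8750 = 0.6329.

0.6329


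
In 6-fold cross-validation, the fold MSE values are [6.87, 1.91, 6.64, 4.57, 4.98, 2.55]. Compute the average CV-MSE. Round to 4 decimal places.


Sum of fold MSEs = 27.5200.
Average = 27.5200 / 6 = 4.5867.

4.5867


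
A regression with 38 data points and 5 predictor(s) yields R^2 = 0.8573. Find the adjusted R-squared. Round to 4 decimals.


Using the formula:
(1 - 0.8573) = 0.1427.
Multiply by 37/32: 0.1427 * 37 = 5.2799, then 5.2799 / 32 = 0.1650.
Adj R^2 = 1 - 0.1650 = 0.8350.

0.8350


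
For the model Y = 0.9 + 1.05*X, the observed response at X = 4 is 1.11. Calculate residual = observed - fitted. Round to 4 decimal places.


Compute yhat = 0.9 + (1.05)(4) = 5.1000.
Residual = actual - predicted = 1.11 - 5.1000 = -3.9900.

-3.9900


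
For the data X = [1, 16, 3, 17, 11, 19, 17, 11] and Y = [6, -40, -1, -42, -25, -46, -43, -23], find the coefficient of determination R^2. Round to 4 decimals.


Fit the OLS line: b0 = 8.3583, b1 = -2.9565.
SSres = 8.2713.
SStot = 2795.5000.
R^2 = 1 - 8.2713/2795.5000 = 0.9970.

0.9970


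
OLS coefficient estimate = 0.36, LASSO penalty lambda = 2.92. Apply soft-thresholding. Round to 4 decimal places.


Absolute value: |0.36| = 0.36.
Compare to lambda = 2.92.
Since |beta| <= lambda, the coefficient is set to 0.

0.0000


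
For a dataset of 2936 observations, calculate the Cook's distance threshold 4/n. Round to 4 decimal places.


The threshold is 4/n.
4/2936 = 0.0014.

0.0014


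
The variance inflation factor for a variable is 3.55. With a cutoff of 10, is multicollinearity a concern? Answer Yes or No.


Compare VIF = 3.55 to the threshold of 10.
3.55 < 10, so the answer is No.

No


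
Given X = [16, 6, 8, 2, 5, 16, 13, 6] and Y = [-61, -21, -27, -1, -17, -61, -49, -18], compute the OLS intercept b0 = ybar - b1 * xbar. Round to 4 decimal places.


The slope is b1 = -4.1970.
Sample means are xbar = 9.0000 and ybar = -31.8750.
Intercept: b0 = -31.8750 - (-4.1970)(9.0000) = 5.8977.

5.8977


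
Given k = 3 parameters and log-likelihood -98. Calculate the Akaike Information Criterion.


AIC = 2k - 2*loglik = 2(3) - 2(-98).
= 6 + 196 = 202.

202


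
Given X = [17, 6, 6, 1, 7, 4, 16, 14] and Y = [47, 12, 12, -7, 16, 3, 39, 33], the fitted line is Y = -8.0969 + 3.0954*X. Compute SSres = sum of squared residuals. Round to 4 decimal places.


For each point, residual = actual - predicted.
Residuals: [2.4751, 1.5245, 1.5245, -1.9985, 2.4291, -1.2847, -2.4295, -2.2387].
Sum of squared residuals = 33.2336.

33.2336


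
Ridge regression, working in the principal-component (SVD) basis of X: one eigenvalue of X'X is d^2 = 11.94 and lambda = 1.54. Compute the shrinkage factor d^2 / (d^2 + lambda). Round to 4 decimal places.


d^2 + lambda = 11.94 + 1.54 = 13.4800.
Shrinkage factor = 11.94/13.4800 = 0.8858.

0.8858


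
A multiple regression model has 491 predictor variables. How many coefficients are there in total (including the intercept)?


Each predictor gets one coefficient, plus one intercept.
Total parameters = 491 + 1 = 492.

492


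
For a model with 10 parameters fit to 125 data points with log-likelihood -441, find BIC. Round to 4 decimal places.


ln(125) = 4.828314.
k * ln(n) = 10 * 4.828314 = 48.283140.
-2L = 882.
BIC = 48.283140 + 882 = 930.283140, which rounds to 930.2831.

930.2831


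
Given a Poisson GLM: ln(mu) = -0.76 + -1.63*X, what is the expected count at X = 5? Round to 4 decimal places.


Linear predictor: eta = -0.76 + (-1.63)(5) = -8.9100.
Expected count: mu = exp(-8.9100) = 0.0001.

0.0001


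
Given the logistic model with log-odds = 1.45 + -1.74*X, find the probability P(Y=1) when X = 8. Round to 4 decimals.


Compute z = 1.45 + (-1.74)(8) = -12.4700.
exp(-z) = 260406.7212.
P = 1/(1 + 260406.7212) = 0.0000.

0.0000


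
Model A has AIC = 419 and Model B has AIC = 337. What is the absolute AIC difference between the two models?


|AIC_A - AIC_B| = |419 - 337| = 82.
Model B is preferred (lower AIC).

82


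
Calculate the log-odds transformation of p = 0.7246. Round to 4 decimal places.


Compute the odds: 0.7246/0.2754 = 2.6311.
Take the natural log: ln(2.6311) = 0.9674.

0.9674


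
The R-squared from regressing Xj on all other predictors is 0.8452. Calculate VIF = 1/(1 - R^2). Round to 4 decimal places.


VIF = 1 / (1 - 0.8452).
= 1 / 0.1548 = 6.4599.

6.4599


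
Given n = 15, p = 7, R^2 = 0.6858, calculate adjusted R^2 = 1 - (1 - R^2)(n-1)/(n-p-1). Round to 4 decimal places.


Using the formula:
(1 - 0.6858) = 0.3142.
Multiply by 14/7: 0.3142 * 14 = 4.3988, then 4.3988 / 7 = 0.6284.
Adj R^2 = 1 - 0.6284 = 0.3716.

0.3716


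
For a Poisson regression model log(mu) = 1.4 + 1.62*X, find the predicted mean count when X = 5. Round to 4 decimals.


eta = 1.4 + 1.62 * 5 = 9.5000.
mu = exp(9.5000) = 13359.7268.

13359.7268


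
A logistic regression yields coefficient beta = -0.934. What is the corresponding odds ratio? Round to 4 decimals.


Odds ratio = exp(beta) = exp(-0.934).
= 0.3930.

0.3930


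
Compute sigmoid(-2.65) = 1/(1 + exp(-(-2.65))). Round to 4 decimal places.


Compute exp(2.6500) = 14.1540.
Sigmoid = 1 / (1 + 14.1540) = 1 / 15.1540 = 0.0660.

0.0660


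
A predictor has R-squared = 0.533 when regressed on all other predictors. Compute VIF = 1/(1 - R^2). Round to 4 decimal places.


Using VIF = 1/(1 - R^2_j):
1 - 0.533 = 0.467.
VIF = 2.1413.

2.1413


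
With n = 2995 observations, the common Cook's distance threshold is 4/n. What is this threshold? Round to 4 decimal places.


Cook's distance cutoff = 4/n = 4/2995.
= 0.0013.

0.0013


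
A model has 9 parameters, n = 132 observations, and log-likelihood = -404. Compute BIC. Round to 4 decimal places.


ln(132) = 4.882802.
k * ln(n) = 9 * 4.882802 = 43.945218.
-2L = 808.
BIC = 43.945218 + 808 = 851.945218, which rounds to 851.9452.

851.9452


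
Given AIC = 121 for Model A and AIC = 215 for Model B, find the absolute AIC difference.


Compute |121 - 215| = 94.
Model A has the smaller AIC.

94


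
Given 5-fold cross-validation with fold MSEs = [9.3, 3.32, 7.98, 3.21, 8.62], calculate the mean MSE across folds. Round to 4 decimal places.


Total MSE across folds = 32.4300.
CV-MSE = 32.4300/5 = 6.4860.

6.4860


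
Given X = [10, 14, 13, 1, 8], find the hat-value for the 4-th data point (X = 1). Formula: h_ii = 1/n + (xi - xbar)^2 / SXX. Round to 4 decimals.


Compute xbar = 9.2000 with n = 5 observations.
SXX = 106.8000.
Leverage = 1/5 + (1 - 9.2000)^2/106.8000 = 0.8296.

0.8296


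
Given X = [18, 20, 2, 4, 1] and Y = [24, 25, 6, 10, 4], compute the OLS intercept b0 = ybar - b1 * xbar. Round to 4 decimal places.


First find the slope: b1 = 1.0794.
Means: xbar = 9.0000, ybar = 13.8000.
b0 = ybar - b1 * xbar = 13.8000 - 1.0794 * 9.0000 = 4.0853.

4.0853


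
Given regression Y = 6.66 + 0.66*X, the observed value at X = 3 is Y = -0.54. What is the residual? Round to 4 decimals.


Predicted = 6.66 + 0.66 * 3 = 8.6400.
Residual = -0.54 - 8.6400 = -9.1800.

-9.1800


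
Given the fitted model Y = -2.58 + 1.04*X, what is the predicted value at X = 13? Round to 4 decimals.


Substitute X = 13 into the equation:
Y = -2.58 + 1.04 * 13 = -2.58 + 13.5200 = 10.9400.

10.9400


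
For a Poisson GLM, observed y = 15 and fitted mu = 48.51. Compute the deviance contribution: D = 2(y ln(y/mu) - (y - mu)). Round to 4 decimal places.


Compute y*ln(y/mu) = 15*ln(15/48.51) = 15*-1.173720 = -17.605800.
y - mu = -33.51.
D = 2*(-17.605800 - (-33.51)) = 31.808400, which rounds to 31.8084.

31.8084


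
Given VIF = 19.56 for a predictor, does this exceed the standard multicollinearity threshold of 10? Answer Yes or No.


Compare VIF = 19.56 to the threshold of 10.
19.56 >= 10, so the answer is Yes.

Yes


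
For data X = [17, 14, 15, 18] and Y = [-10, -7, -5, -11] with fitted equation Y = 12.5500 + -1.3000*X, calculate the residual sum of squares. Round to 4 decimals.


For each point, residual = actual - predicted.
Residuals: [-0.4500, -1.3500, 1.9500, -0.1500].
Sum of squared residuals = 5.8500.

5.8500


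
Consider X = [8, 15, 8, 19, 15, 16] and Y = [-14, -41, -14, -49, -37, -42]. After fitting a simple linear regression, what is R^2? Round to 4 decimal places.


After computing the OLS fit (b0=12.0558, b1=-3.3251):
SSres = 16.6043, SStot = 1138.8333.
R^2 = 1 - 16.6043/1138.8333 = 0.9854.

0.9854


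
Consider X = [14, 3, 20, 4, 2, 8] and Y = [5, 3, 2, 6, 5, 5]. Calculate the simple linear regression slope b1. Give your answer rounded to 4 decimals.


The sample means are xbar = 8.5000 and ybar = 4.3333.
Compute S_xx = 255.5000 and S_xy = -28.0000.
Slope b1 = S_xy / S_xx = -28.0000 / 255.5000 = -0.1096.

-0.1096


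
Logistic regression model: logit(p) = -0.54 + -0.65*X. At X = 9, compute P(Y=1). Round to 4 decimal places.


Compute z = -0.54 + (-0.65)(9) = -6.3900.
exp(-z) = 595.8566.
P = 1/(1 + 595.8566) = 0.0017.

0.0017


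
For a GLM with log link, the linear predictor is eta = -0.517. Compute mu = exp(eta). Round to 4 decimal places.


Apply the inverse link:
mu = e^-0.517 = 0.5963.

0.5963


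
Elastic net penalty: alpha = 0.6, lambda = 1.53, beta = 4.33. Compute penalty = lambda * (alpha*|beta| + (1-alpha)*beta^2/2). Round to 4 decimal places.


alpha * |beta| = 0.6 * 4.33 = 2.5980.
(1-alpha) * beta^2/2 = 0.4 * 18.7489/2 = 3.7498.
Total = 1.53 * (2.5980 + 3.7498) = 9.7121.

9.7121


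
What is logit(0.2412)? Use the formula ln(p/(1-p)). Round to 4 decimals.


1 - p = 0.7588.
p/(1-p) = 0.3179.
logit = ln(0.3179) = -1.1461.

-1.1461


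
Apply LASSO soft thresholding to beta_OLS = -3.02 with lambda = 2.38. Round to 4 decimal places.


Check: |-3.02| = 3.02 vs lambda = 2.38.
Since |beta| > lambda, coefficient = sign(beta)*(|beta| - lambda) = -0.6400.
Soft-thresholded coefficient = -0.6400.

-0.6400


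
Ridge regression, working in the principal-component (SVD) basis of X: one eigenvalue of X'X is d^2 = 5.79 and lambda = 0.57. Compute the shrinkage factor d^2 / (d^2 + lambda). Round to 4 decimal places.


Denominator = d^2 + lambda = 5.79 + 0.57 = 6.3600.
Shrinkage = 5.79 / 6.3600 = 0.9104.

0.9104


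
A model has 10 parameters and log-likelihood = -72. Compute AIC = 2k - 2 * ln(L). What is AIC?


Compute:
2k = 2*10 = 20.
-2*loglik = -2*(-72) = 144.
AIC = 20 + 144 = 164.

164


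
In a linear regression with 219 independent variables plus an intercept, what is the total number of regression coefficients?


Total coefficients = number of predictors + 1 (for the intercept).
= 219 + 1 = 220.

220


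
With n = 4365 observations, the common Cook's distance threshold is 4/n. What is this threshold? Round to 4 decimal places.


The threshold is 4/n.
4/4365 = 0.0009.

0.0009


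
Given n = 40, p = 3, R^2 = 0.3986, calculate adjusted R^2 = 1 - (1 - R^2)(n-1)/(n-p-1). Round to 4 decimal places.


Adjusted R^2 = 1 - (1 - R^2) * (n-1)/(n-p-1).
(1 - R^2) = 0.6014.
(n-1)/(n-p-1) = 39/36.
(1 - R^2) * (n-1) = 0.6014 * 39 = 23.4546.
Divide by (n-p-1): 23.4546 / 36 = 0.6515.
Adj R^2 = 1 - 0.6515 = 0.3485.

0.3485


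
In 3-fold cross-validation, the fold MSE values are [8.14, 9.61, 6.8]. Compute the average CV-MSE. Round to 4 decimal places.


Add all fold MSEs: 24.5500.
Divide by k = 3: 24.5500/3 = 8.1833.

8.1833


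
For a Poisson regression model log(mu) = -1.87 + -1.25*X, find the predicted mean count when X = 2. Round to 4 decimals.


Linear predictor: eta = -1.87 + (-1.25)(2) = -4.3700.
Expected count: mu = exp(-4.3700) = 0.0127.

0.0127


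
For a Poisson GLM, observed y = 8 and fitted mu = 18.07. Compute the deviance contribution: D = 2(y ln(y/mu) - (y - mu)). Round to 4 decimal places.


First: ln(8/18.07) = -0.814812.
Then: 8 * -0.814812 = -6.518496.
y - mu = 8 - 18.07 = -10.07.
D = 2(-6.518496 - -10.07) = 7.103008, which rounds to 7.1030.

7.1030


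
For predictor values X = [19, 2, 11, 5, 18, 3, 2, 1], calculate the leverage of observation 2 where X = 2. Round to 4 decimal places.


n = 8, xbar = 7.6250.
SXX = sum((xi - xbar)^2) = 383.8750.
h = 1/8 + (2 - 7.6250)^2 / 383.8750 = 0.2074.

0.2074


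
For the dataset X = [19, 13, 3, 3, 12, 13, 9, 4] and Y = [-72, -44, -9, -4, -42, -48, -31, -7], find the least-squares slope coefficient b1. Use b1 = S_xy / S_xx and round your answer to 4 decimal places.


First compute the means: xbar = 9.5000, ybar = -32.1250.
Then S_xx = sum((xi - xbar)^2) = 236.0000.
S_xy = sum((xi - xbar)(yi - ybar)) = -972.5000.
b1 = S_xy / S_xx = -972.5000 / 236.0000 = -4.1208.

-4.1208


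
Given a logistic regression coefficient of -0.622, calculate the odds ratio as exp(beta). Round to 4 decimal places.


Odds ratio = exp(beta) = exp(-0.622).
= 0.5369.

0.5369


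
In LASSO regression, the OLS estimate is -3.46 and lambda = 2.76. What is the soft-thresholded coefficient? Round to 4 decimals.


|beta_OLS| = 3.46.
lambda = 2.76.
Since |beta| > lambda, coefficient = sign(beta)*(|beta| - lambda) = -0.7000.
Result = -0.7000.

-0.7000


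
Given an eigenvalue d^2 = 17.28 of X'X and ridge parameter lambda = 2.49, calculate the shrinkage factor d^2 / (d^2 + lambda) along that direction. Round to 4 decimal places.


Compute the denominator: 17.28 + 2.49 = 19.7700.
Shrinkage factor = 17.28 / 19.7700 = 0.8741.

0.8741


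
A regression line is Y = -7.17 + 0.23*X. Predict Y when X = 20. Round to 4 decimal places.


Predicted value:
Y = -7.17 + (0.23)(20) = -7.17 + 4.6000 = -2.5700.

-2.5700


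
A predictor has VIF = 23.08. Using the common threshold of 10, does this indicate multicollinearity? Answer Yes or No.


Compare VIF = 23.08 to the threshold of 10.
23.08 >= 10, so the answer is Yes.

Yes


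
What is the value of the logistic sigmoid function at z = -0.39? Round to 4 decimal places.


Compute exp(0.3900) = 1.4770.
Sigmoid = 1 / (1 + 1.4770) = 1 / 2.4770 = 0.4037.

0.4037


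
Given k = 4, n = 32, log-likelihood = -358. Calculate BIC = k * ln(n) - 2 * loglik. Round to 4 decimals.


k * ln(n) = 4 * ln(32) = 4 * 3.465736 = 13.862944.
-2 * loglik = -2 * (-358) = 716.
BIC = 13.862944 + 716 = 729.862944, which rounds to 729.8629.

729.8629


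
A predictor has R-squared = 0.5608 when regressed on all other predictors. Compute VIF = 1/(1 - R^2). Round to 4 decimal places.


Using VIF = 1/(1 - R^2_j):
1 - 0.5608 = 0.4392.
VIF = 2.2769.

2.2769


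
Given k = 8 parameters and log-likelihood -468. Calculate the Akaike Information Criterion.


AIC = 2*8 - 2*(-468).
= 16 + 936 = 952.

952


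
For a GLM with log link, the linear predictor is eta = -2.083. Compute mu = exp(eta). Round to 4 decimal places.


mu = exp(eta) = exp(-2.083).
= 0.1246.

0.1246


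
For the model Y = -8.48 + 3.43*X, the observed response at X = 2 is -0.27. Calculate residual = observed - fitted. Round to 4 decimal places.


Compute yhat = -8.48 + (3.43)(2) = -1.6200.
Residual = actual - predicted = -0.27 - -1.6200 = 1.3500.

1.3500


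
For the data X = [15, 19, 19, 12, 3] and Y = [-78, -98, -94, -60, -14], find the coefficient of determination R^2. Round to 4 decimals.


The fitted line is Y = 1.1872 + -5.1461*X.
SSres = 13.0594, SStot = 4652.8000.
R^2 = 1 - SSres/SStot = 0.9972.

0.9972


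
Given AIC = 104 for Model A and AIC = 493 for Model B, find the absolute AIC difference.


Compute |104 - 493| = 389.
Model A has the smaller AIC.

389


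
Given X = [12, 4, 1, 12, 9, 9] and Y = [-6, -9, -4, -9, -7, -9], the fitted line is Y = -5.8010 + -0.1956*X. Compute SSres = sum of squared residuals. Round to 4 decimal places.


Compute predicted values, then residuals = yi - yhat_i.
Residuals: [2.1482, -2.4166, 1.9966, -0.8518, 0.5614, -1.4386].
SSres = sum(residual^2) = 17.5514.

17.5514


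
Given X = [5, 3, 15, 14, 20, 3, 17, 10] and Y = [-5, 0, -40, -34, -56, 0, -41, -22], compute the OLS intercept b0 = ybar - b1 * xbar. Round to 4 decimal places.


First find the slope: b1 = -3.2090.
Means: xbar = 10.8750, ybar = -24.7500.
b0 = ybar - b1 * xbar = -24.7500 - -3.2090 * 10.8750 = 10.1475.

10.1475


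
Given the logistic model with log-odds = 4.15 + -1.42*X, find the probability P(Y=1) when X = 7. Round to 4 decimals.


Compute z = 4.15 + (-1.42)(7) = -5.7900.
exp(-z) = 327.0130.
P = 1/(1 + 327.0130) = 0.0030.

0.0030


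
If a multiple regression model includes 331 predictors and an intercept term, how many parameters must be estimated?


Total coefficients = number of predictors + 1 (for the intercept).
= 331 + 1 = 332.

332


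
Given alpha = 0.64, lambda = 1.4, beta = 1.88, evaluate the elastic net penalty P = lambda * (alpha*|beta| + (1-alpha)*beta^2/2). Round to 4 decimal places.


Compute:
L1 = 0.64 * 1.88 = 1.2032.
L2 = 0.36 * 1.88^2 / 2 = 0.6362.
Penalty = 1.4 * (1.2032 + 0.6362) = 2.5751.

2.5751


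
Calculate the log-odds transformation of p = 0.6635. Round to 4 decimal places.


The odds are p/(1-p) = 0.6635 / 0.3365 = 1.9718.
logit(p) = ln(1.9718) = 0.6789.

0.6789


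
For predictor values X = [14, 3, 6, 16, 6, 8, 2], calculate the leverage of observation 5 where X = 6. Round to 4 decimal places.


Mean of X: xbar = 7.8571.
SXX = 168.8571.
For X = 6: h = 1/7 + (6 - 7.8571)^2/168.8571 = 0.1633.

0.1633


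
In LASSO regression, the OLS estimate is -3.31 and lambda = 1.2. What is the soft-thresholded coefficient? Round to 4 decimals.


Absolute value: |-3.31| = 3.31.
Compare to lambda = 1.2.
Since |beta| > lambda, coefficient = sign(beta)*(|beta| - lambda) = -2.1100.

-2.1100


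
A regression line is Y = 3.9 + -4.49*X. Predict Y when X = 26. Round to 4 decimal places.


Substitute X = 26 into the equation:
Y = 3.9 + -4.49 * 26 = 3.9 + -116.7400 = -112.8400.

-112.8400


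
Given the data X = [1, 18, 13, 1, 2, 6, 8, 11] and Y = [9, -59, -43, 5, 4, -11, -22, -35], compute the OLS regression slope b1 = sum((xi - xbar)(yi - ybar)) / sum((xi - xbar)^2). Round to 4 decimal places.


Calculate xbar = 7.5000, ybar = -19.0000.
S_xx = 270.0000, S_xy = -1086.0000.
Using b1 = S_xy / S_xx = -1086.0000 / 270.0000, we get b1 = -4.0222.

-4.0222


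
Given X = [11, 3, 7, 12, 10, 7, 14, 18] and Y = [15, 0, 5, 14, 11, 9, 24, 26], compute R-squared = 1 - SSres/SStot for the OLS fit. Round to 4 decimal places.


After computing the OLS fit (b0=-5.8762, b1=1.8416):
SSres = 34.1980, SStot = 548.0000.
R^2 = 1 - 34.1980/548.0000 = 0.9376.

0.9376


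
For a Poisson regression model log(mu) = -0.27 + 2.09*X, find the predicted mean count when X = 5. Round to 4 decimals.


Compute eta = -0.27 + 2.09 * 5 = 10.1800.
Apply inverse link: mu = e^10.1800 = 26370.4673.

26370.4673


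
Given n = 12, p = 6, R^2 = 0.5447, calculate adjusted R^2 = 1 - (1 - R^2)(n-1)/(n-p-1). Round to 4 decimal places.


Adjusted R^2 = 1 - (1 - R^2) * (n-1)/(n-p-1).
(1 - R^2) = 0.4553.
(n-1)/(n-p-1) = 11/5.
(1 - R^2) * (n-1) = 0.4553 * 11 = 5.0083.
Divide by (n-p-1): 5.0083 / 5 = 1.0017.
Adj R^2 = 1 - 1.0017 = -0.0017.

-0.0017


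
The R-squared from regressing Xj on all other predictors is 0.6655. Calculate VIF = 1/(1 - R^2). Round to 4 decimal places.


Using VIF = 1/(1 - R^2_j):
1 - 0.6655 = 0.3345.
VIF = 2.9895.

2.9895


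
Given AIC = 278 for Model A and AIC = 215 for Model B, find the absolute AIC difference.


|AIC_A - AIC_B| = |278 - 215| = 63.
Model B is preferred (lower AIC).

63


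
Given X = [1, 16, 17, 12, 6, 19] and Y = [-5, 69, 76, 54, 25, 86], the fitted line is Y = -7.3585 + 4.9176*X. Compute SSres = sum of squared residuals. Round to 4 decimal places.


Compute predicted values, then residuals = yi - yhat_i.
Residuals: [-2.5591, -2.3231, -0.2407, 2.3473, 2.8529, -0.0759].
SSres = sum(residual^2) = 25.6583.

25.6583


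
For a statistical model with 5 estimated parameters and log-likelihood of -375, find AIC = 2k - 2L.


AIC = 2k - 2*loglik = 2(5) - 2(-375).
= 10 + 750 = 760.

760


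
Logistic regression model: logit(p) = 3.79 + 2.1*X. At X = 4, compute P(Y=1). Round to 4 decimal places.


Linear predictor: z = 3.79 + 2.1 * 4 = 12.1900.
P = 1/(1 + exp(-12.1900)) = 1/(1 + 0.0000) = 1.0000.

1.0000


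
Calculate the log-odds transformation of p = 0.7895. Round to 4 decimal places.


1 - p = 0.2105.
p/(1-p) = 3.7506.
logit = ln(3.7506) = 1.3219.

1.3219


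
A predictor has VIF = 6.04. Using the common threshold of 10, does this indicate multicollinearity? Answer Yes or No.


Compare VIF = 6.04 to the threshold of 10.
6.04 < 10, so the answer is No.

No


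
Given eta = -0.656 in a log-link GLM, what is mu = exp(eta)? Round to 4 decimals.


The inverse log link gives:
mu = exp(-0.656) = 0.5189.

0.5189


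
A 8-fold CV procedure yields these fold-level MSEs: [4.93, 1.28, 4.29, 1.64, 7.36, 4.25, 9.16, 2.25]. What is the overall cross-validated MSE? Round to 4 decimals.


Add all fold MSEs: 35.1600.
Divide by k = 8: 35.1600/8 = 4.3950.

4.3950


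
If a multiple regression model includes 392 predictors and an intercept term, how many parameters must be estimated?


Each predictor gets one coefficient, plus one intercept.
Total parameters = 392 + 1 = 393.

393


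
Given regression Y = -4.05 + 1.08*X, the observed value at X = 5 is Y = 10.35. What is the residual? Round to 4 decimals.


Fitted value at X = 5 is yhat = -4.05 + 1.08*5 = 1.3500.
Residual = 10.35 - 1.3500 = 9.0000.

9.0000


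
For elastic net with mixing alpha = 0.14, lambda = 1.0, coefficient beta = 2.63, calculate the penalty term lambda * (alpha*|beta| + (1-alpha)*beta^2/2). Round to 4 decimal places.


alpha * |beta| = 0.14 * 2.63 = 0.3682.
(1-alpha) * beta^2/2 = 0.86 * 6.9169/2 = 2.9743.
Total = 1.0 * (0.3682 + 2.9743) = 3.3425.

3.3425


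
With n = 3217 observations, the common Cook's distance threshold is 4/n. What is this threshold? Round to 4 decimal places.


The threshold is 4/n.
4/3217 = 0.0012.

0.0012


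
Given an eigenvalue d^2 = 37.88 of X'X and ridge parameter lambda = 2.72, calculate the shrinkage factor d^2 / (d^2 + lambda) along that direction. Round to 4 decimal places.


d^2 + lambda = 37.88 + 2.72 = 40.6000.
Shrinkage factor = 37.88/40.6000 = 0.9330.

0.9330


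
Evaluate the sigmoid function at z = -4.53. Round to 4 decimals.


exp(4.5300) = 92.7586.
1 + exp(-z) = 93.7586.
sigmoid = 1/93.7586 = 0.0107.

0.0107


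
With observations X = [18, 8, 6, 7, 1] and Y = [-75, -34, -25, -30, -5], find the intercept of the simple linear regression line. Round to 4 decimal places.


The slope is b1 = -4.1234.
Sample means are xbar = 8.0000 and ybar = -33.8000.
Intercept: b0 = -33.8000 - (-4.1234)(8.0000) = -0.8130.

-0.8130


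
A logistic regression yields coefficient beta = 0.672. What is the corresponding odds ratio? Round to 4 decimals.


The odds ratio is computed as:
OR = e^(0.672) = 1.9581.

1.9581


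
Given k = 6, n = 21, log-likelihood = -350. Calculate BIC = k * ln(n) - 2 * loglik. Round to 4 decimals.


k * ln(n) = 6 * ln(21) = 6 * 3.044522 = 18.267132.
-2 * loglik = -2 * (-350) = 700.
BIC = 18.267132 + 700 = 718.267132, which rounds to 718.2671.

718.2671


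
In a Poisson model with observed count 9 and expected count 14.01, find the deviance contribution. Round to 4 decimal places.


y/mu = 9/14.01 = 0.642398 (approx.), and ln(9/14.01) = -0.442547.
y * ln(y/mu) = 9 * -0.442547 = -3.982923.
y - mu = -5.01.
D = 2 * (-3.982923 - -5.01) = 2.054154, which rounds to 2.0542.

2.0542


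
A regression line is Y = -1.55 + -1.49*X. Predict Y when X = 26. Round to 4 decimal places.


Predicted value:
Y = -1.55 + (-1.49)(26) = -1.55 + -38.7400 = -40.2900.

-40.2900


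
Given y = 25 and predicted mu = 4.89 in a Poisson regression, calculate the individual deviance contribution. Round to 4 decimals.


y/mu = 25/4.89 = 5.112474 (approx.), and ln(25/4.89) = 1.631684.
y * ln(y/mu) = 25 * 1.631684 = 40.792100.
y - mu = 20.11.
D = 2 * (40.792100 - 20.11) = 41.364200, which rounds to 41.3642.

41.3642


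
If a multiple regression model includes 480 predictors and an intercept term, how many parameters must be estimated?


Including the intercept, the model has 480 predictor coefficients + 1 intercept.
Total = 481.

481


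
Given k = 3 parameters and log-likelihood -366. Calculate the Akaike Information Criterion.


Compute:
2k = 2*3 = 6.
-2*loglik = -2*(-366) = 732.
AIC = 6 + 732 = 738.

738


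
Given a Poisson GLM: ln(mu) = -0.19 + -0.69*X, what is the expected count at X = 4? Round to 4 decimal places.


Compute eta = -0.19 + -0.69 * 4 = -2.9500.
Apply inverse link: mu = e^-2.9500 = 0.0523.

0.0523


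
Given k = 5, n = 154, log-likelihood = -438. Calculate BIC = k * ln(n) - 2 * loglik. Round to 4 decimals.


k * ln(n) = 5 * ln(154) = 5 * 5.036953 = 25.184765.
-2 * loglik = -2 * (-438) = 876.
BIC = 25.184765 + 876 = 901.184765, which rounds to 901.1848.

901.1848


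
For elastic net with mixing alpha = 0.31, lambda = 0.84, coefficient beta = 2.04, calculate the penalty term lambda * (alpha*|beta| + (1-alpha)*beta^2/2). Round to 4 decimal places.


L1 component = 0.31 * |2.04| = 0.6324.
L2 component = 0.69 * 2.04^2 / 2 = 1.4358.
Penalty = 0.84 * (0.6324 + 1.4358) = 0.84 * 2.0682 = 1.7372.

1.7372


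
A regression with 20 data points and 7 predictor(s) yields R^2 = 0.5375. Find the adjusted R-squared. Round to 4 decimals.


Using the formula:
(1 - 0.5375) = 0.4625.
Multiply by 19/12: 0.4625 * 19 = 8.7875, then 8.7875 / 12 = 0.7323.
Adj R^2 = 1 - 0.7323 = 0.2677.

0.2677


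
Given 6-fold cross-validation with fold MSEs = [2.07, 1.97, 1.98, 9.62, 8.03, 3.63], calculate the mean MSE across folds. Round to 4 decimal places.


Total MSE across folds = 27.3000.
CV-MSE = 27.3000/6 = 4.5500.

4.5500


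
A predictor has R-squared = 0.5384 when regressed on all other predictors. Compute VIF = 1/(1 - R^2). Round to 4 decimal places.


VIF = 1 / (1 - 0.5384).
= 1 / 0.4616 = 2.1664.

2.1664


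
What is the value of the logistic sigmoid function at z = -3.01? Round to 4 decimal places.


Compute exp(3.0100) = 20.2874.
Sigmoid = 1 / (1 + 20.2874) = 1 / 21.2874 = 0.0470.

0.0470


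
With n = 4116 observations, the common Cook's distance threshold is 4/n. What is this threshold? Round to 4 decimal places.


Cook's distance cutoff = 4/n = 4/4116.
= 0.0010.

0.0010


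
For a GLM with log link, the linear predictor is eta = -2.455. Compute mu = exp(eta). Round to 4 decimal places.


mu = exp(eta) = exp(-2.455).
= 0.0859.

0.0859


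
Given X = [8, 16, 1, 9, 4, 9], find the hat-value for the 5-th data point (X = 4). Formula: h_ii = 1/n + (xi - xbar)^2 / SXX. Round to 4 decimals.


Compute xbar = 7.8333 with n = 6 observations.
SXX = 130.8333.
Leverage = 1/6 + (4 - 7.8333)^2/130.8333 = 0.2790.

0.2790


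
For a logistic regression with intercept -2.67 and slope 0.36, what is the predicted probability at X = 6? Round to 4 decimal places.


z = -2.67 + 0.36 * 6 = -0.5100.
Sigmoid: P = 1 / (1 + exp(0.5100)) = 0.3752.

0.3752


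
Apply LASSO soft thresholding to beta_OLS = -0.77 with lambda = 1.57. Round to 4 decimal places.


Check: |-0.77| = 0.77 vs lambda = 1.57.
Since |beta| <= lambda, the coefficient is set to 0.
Soft-thresholded coefficient = 0.0000.

0.0000


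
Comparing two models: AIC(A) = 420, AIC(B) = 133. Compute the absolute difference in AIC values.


|AIC_A - AIC_B| = |420 - 133| = 287.
Model B is preferred (lower AIC).

287


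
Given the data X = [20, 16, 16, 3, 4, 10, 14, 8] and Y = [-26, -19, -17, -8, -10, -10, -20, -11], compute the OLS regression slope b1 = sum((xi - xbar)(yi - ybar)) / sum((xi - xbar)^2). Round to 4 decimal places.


The sample means are xbar = 11.3750 and ybar = -15.1250.
Compute S_xx = 261.8750 and S_xy = -251.6250.
Slope b1 = S_xy / S_xx = -251.6250 / 261.8750 = -0.9609.

-0.9609


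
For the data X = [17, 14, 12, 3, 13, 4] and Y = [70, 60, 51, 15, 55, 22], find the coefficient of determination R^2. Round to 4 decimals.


After computing the OLS fit (b0=4.9628, b1=3.8607):
SSres = 6.3653, SStot = 2413.5000.
R^2 = 1 - 6.3653/2413.5000 = 0.9974.

0.9974


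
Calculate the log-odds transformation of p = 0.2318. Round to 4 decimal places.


The odds are p/(1-p) = 0.2318 / 0.7682 = 0.3017.
logit(p) = ln(0.3017) = -1.1982.

-1.1982


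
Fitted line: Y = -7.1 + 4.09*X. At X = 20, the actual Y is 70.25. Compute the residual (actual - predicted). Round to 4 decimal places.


Fitted value at X = 20 is yhat = -7.1 + 4.09*20 = 74.7000.
Residual = 70.25 - 74.7000 = -4.4500.

-4.4500


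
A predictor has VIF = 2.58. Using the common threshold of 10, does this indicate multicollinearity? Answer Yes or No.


The threshold is 10.
VIF = 2.58 is < 10.
Multicollinearity indication: No.

No


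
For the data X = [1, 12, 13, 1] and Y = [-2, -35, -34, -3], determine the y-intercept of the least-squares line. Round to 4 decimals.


First find the slope: b1 = -2.7684.
Means: xbar = 6.7500, ybar = -18.5000.
b0 = ybar - b1 * xbar = -18.5000 - -2.7684 * 6.7500 = 0.1864.

0.1864


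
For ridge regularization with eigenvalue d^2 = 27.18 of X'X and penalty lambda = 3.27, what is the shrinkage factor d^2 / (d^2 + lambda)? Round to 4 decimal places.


Denominator = d^2 + lambda = 27.18 + 3.27 = 30.4500.
Shrinkage = 27.18 / 30.4500 = 0.8926.

0.8926


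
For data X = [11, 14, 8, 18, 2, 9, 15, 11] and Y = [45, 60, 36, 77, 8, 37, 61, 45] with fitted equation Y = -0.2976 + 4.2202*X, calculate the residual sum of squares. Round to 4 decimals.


Compute predicted values, then residuals = yi - yhat_i.
Residuals: [-1.1246, 1.2148, 2.5360, 1.3340, -0.1428, -0.6842, -2.0054, -1.1246].
SSres = sum(residual^2) = 16.7262.

16.7262


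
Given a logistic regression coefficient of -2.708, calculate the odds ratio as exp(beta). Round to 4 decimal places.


The odds ratio is computed as:
OR = e^(-2.708) = 0.0667.

0.0667


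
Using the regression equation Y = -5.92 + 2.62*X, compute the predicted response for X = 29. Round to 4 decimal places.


Substitute X = 29 into the equation:
Y = -5.92 + 2.62 * 29 = -5.92 + 75.9800 = 70.0600.

70.0600


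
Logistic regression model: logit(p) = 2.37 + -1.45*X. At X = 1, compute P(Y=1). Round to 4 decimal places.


z = 2.37 + -1.45 * 1 = 0.9200.
Sigmoid: P = 1 / (1 + exp(-0.9200)) = 0.7150.

0.7150


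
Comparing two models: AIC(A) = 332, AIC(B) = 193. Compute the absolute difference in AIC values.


Absolute difference = |332 - 193| = 139.
The model with lower AIC (B) is preferred.

139


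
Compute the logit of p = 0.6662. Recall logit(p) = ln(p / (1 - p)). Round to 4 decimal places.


1 - p = 0.3338.
p/(1-p) = 1.9958.
logit = ln(1.9958) = 0.6910.

0.6910


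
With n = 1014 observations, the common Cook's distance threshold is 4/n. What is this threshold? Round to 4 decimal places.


Cook's distance cutoff = 4/n = 4/1014.
= 0.0039.

0.0039


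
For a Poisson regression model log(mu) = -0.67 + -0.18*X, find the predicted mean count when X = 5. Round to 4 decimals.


Linear predictor: eta = -0.67 + (-0.18)(5) = -1.5700.
Expected count: mu = exp(-1.5700) = 0.2080.

0.2080


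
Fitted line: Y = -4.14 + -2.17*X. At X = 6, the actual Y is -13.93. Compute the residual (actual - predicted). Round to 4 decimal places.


Predicted = -4.14 + -2.17 * 6 = -17.1600.
Residual = -13.93 - -17.1600 = 3.2300.

3.2300


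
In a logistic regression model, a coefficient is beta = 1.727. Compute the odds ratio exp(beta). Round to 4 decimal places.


Odds ratio = exp(beta) = exp(1.727).
= 5.6238.

5.6238


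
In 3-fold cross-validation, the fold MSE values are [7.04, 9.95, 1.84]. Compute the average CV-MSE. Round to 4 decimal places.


Total MSE across folds = 18.8300.
CV-MSE = 18.8300/3 = 6.2767.

6.2767


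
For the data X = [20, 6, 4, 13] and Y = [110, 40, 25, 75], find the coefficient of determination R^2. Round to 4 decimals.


After computing the OLS fit (b0=6.4646, b1=5.2126):
SSres = 11.5748, SStot = 4325.0000.
R^2 = 1 - 11.5748/4325.0000 = 0.9973.

0.9973
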